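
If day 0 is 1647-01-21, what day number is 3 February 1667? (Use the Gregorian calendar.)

7318

Jan 21, 1647 → Jan 21, 1648: 365 days.
Jan 21, 1648 → Jan 21, 1649: 366 days (Feb 29, 1648 is in that span).
Jan 21, 1649 → Jan 21, 1650: 365 days.
Jan 21, 1650 → Jan 21, 1651: 365 days.
Jan 21, 1651 → Jan 21, 1652: 365 days.
Jan 21, 1652 → Jan 21, 1653: 366 days (Feb 29, 1652 is in that span).
Jan 21, 1653 → Jan 21, 1654: 365 days.
Jan 21, 1654 → Jan 21, 1655: 365 days.
Jan 21, 1655 → Jan 21, 1656: 365 days.
Jan 21, 1656 → Jan 21, 1657: 366 days (Feb 29, 1656 is in that span).
Jan 21, 1657 → Jan 21, 1658: 365 days.
Jan 21, 1658 → Jan 21, 1659: 365 days.
Jan 21, 1659 → Jan 21, 1660: 365 days.
Jan 21, 1660 → Jan 21, 1661: 366 days (Feb 29, 1660 is in that span).
Jan 21, 1661 → Jan 21, 1662: 365 days.
Jan 21, 1662 → Jan 21, 1663: 365 days.
Jan 21, 1663 → Jan 21, 1664: 365 days.
Jan 21, 1664 → Jan 21, 1665: 366 days (Feb 29, 1664 is in that span).
Jan 21, 1665 → Jan 21, 1666: 365 days.
Jan 21, 1666 → Feb 21, 1666: 31 days (January has 31).
Feb 21, 1666 → Mar 21, 1666: 28 days (February has 28).
Mar 21, 1666 → Apr 21, 1666: 31 days (March has 31).
Apr 21, 1666 → May 21, 1666: 30 days (April has 30).
May 21, 1666 → Jun 21, 1666: 31 days (May has 31).
Jun 21, 1666 → Jul 21, 1666: 30 days (June has 30).
Jul 21, 1666 → Aug 21, 1666: 31 days (July has 31).
Aug 21, 1666 → Sep 21, 1666: 31 days (August has 31).
Sep 21, 1666 → Oct 21, 1666: 30 days (September has 30).
Oct 21, 1666 → Nov 21, 1666: 31 days (October has 31).
Nov 21, 1666 → Dec 21, 1666: 30 days (November has 30).
Dec 21, 1666 → Jan 21, 1667: 31 days (December has 31).
Jan 21, 1667 → Feb 3, 1667: 13 days.
Total: 7318 days.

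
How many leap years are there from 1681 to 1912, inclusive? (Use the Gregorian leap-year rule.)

Multiples of 4 in [1681,1912]: 58.
Of those, multiples of 100: 3 (not leap unless ÷400).
Multiples of 400: 0.
Leap years = 58 − 3 + 0 = 55.

55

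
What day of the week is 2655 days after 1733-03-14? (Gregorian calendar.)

First find the weekday of Mar 14, 1733. Doomsday rule: the anchor day for the 1700s is Sunday. For year 33: 33÷12 = 2 r 9, and 9÷4 = 2, so 2+9+2 = 13.
Sunday + 13 ≡ Saturday — that's 1733's doomsday.
In March the doomsday date is Mar 14.
Mar 14 is the doomsday itself: Saturday.
2655 mod 7 = 2, so 2655 days after a Saturday is Saturday + 2 = Monday.

Monday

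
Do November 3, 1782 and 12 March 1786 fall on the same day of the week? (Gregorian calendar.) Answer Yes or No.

From Nov 3, 1782 to Mar 12, 1786 is 1225 days.
1225 mod 7 = 0, so they are the same weekday.
(Nov 3, 1782 is a Sunday; Mar 12, 1786 is a Sunday.)

Yes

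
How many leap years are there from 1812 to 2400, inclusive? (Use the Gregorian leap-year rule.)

Multiples of 4 in [1812,2400]: 148.
Of those, multiples of 100: 6 (not leap unless ÷400).
Multiples of 400: 2.
Leap years = 148 − 6 + 2 = 144.

144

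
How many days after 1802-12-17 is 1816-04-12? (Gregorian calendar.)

Dec 17, 1802 → Dec 17, 1803: 365 days.
Dec 17, 1803 → Dec 17, 1804: 366 days (Feb 29, 1804 is in that span).
Dec 17, 1804 → Dec 17, 1805: 365 days.
Dec 17, 1805 → Dec 17, 1806: 365 days.
Dec 17, 1806 → Dec 17, 1807: 365 days.
Dec 17, 1807 → Dec 17, 1808: 366 days (Feb 29, 1808 is in that span).
Dec 17, 1808 → Dec 17, 1809: 365 days.
Dec 17, 1809 → Dec 17, 1810: 365 days.
Dec 17, 1810 → Dec 17, 1811: 365 days.
Dec 17, 1811 → Dec 17, 1812: 366 days (Feb 29, 1812 is in that span).
Dec 17, 1812 → Dec 17, 1813: 365 days.
Dec 17, 1813 → Dec 17, 1814: 365 days.
Dec 17, 1814 → Dec 17, 1815: 365 days.
Dec 17, 1815 → Jan 17, 1816: 31 days (December has 31).
Jan 17, 1816 → Feb 17, 1816: 31 days (January has 31).
Feb 17, 1816 → Mar 17, 1816: 29 days (February has 29).
Mar 17, 1816 → Apr 12, 1816: 26 days.
Total: 4865 days.

4865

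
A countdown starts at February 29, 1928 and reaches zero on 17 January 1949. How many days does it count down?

7628

Feb 29, 1928 → Mar 1, 1929: 366 days.
Mar 1, 1929 → Mar 1, 1930: 365 days.
Mar 1, 1930 → Mar 1, 1931: 365 days.
Mar 1, 1931 → Mar 1, 1932: 366 days (Feb 29, 1932 is in that span).
Mar 1, 1932 → Mar 1, 1933: 365 days.
Mar 1, 1933 → Mar 1, 1934: 365 days.
Mar 1, 1934 → Mar 1, 1935: 365 days.
Mar 1, 1935 → Mar 1, 1936: 366 days (Feb 29, 1936 is in that span).
Mar 1, 1936 → Mar 1, 1937: 365 days.
Mar 1, 1937 → Mar 1, 1938: 365 days.
Mar 1, 1938 → Mar 1, 1939: 365 days.
Mar 1, 1939 → Mar 1, 1940: 366 days (Feb 29, 1940 is in that span).
Mar 1, 1940 → Mar 1, 1941: 365 days.
Mar 1, 1941 → Mar 1, 1942: 365 days.
Mar 1, 1942 → Mar 1, 1943: 365 days.
Mar 1, 1943 → Mar 1, 1944: 366 days (Feb 29, 1944 is in that span).
Mar 1, 1944 → Mar 1, 1945: 365 days.
Mar 1, 1945 → Mar 1, 1946: 365 days.
Mar 1, 1946 → Mar 1, 1947: 365 days.
Mar 1, 1947 → Mar 1, 1948: 366 days (Feb 29, 1948 is in that span).
Mar 1, 1948 → Apr 1, 1948: 31 days (March has 31).
Apr 1, 1948 → May 1, 1948: 30 days (April has 30).
May 1, 1948 → Jun 1, 1948: 31 days (May has 31).
Jun 1, 1948 → Jul 1, 1948: 30 days (June has 30).
Jul 1, 1948 → Aug 1, 1948: 31 days (July has 31).
Aug 1, 1948 → Sep 1, 1948: 31 days (August has 31).
Sep 1, 1948 → Oct 1, 1948: 30 days (September has 30).
Oct 1, 1948 → Nov 1, 1948: 31 days (October has 31).
Nov 1, 1948 → Dec 1, 1948: 30 days (November has 30).
Dec 1, 1948 → Jan 1, 1949: 31 days (December has 31).
Jan 1, 1949 → Jan 17, 1949: 16 days.
Total: 7628 days.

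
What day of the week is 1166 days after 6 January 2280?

Jan 6, 2280 is a Tuesday.
1166 mod 7 = 4, so 1166 days after a Tuesday is Tuesday + 4 = Saturday.

Saturday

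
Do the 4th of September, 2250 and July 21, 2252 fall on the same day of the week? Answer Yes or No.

From Sep 4, 2250 to Jul 21, 2252 is 686 days.
686 mod 7 = 0, so they are the same weekday.
(Sep 4, 2250 is a Wednesday; Jul 21, 2252 is a Wednesday.)

Yes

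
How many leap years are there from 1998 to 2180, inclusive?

Multiples of 4 in [1998,2180]: 46.
Of those, multiples of 100: 2 (not leap unless ÷400).
Multiples of 400: 1.
Leap years = 46 − 2 + 1 = 45.

45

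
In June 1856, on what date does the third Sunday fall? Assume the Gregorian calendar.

June 1, 1856 is a Sunday.
The first Sunday is therefore June 1 (same day).
The third Sunday is 1 + 2×7 = June 15.

June 15, 1856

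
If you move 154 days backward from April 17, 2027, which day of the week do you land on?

Saturday

Apr 17, 2027 is a Saturday.
154 mod 7 = 0, so 154 days before a Saturday is Saturday − 0 = Saturday.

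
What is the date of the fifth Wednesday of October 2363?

October 1, 2363 is a Tuesday.
The first Wednesday is therefore October 2 (1 days later).
The fifth Wednesday is 2 + 4×7 = October 30.

October 30, 2363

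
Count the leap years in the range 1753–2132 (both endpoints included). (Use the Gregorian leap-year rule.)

92

Multiples of 4 in [1753,2132]: 95.
Of those, multiples of 100: 4 (not leap unless ÷400).
Multiples of 400: 1.
Leap years = 95 − 4 + 1 = 92.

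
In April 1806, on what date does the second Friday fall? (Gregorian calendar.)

April 1, 1806 is a Tuesday.
The first Friday is therefore April 4 (3 days later).
The second Friday is 4 + 1×7 = April 11.

April 11, 1806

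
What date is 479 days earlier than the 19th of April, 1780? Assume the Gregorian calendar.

−366 (one year; includes Feb 29, 1780) → Apr 19, 1779 (113 left).
−19 → Mar 31, 1779 (end of Mar, 31 days; 94 left).
−31 → Feb 28, 1779 (end of Feb, 28 days; 63 left).
−28 → Jan 31, 1779 (end of Jan, 31 days; 35 left).
−31 → Dec 31, 1778 (end of Dec, 31 days; 4 left).
−4 → Dec 27, 1778.

December 27, 1778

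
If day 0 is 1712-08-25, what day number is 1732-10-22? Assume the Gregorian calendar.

Aug 25, 1712 → Aug 25, 1713: 365 days.
Aug 25, 1713 → Aug 25, 1714: 365 days.
Aug 25, 1714 → Aug 25, 1715: 365 days.
Aug 25, 1715 → Aug 25, 1716: 366 days (Feb 29, 1716 is in that span).
Aug 25, 1716 → Aug 25, 1717: 365 days.
Aug 25, 1717 → Aug 25, 1718: 365 days.
Aug 25, 1718 → Aug 25, 1719: 365 days.
Aug 25, 1719 → Aug 25, 1720: 366 days (Feb 29, 1720 is in that span).
Aug 25, 1720 → Aug 25, 1721: 365 days.
Aug 25, 1721 → Aug 25, 1722: 365 days.
Aug 25, 1722 → Aug 25, 1723: 365 days.
Aug 25, 1723 → Aug 25, 1724: 366 days (Feb 29, 1724 is in that span).
Aug 25, 1724 → Aug 25, 1725: 365 days.
Aug 25, 1725 → Aug 25, 1726: 365 days.
Aug 25, 1726 → Aug 25, 1727: 365 days.
Aug 25, 1727 → Aug 25, 1728: 366 days (Feb 29, 1728 is in that span).
Aug 25, 1728 → Aug 25, 1729: 365 days.
Aug 25, 1729 → Aug 25, 1730: 365 days.
Aug 25, 1730 → Aug 25, 1731: 365 days.
Aug 25, 1731 → Aug 25, 1732: 366 days (Feb 29, 1732 is in that span).
Aug 25, 1732 → Sep 25, 1732: 31 days (August has 31).
Sep 25, 1732 → Oct 22, 1732: 27 days.
Total: 7363 days.

7363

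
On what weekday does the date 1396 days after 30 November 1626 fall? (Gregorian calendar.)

Thursday

Nov 30, 1626 is a Monday.
1396 mod 7 = 3, so 1396 days after a Monday is Monday + 3 = Thursday.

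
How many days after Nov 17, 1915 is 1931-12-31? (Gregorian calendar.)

5888

Nov 17, 1915 → Nov 17, 1916: 366 days (Feb 29, 1916 is in that span).
Nov 17, 1916 → Nov 17, 1917: 365 days.
Nov 17, 1917 → Nov 17, 1918: 365 days.
Nov 17, 1918 → Nov 17, 1919: 365 days.
Nov 17, 1919 → Nov 17, 1920: 366 days (Feb 29, 1920 is in that span).
Nov 17, 1920 → Nov 17, 1921: 365 days.
Nov 17, 1921 → Nov 17, 1922: 365 days.
Nov 17, 1922 → Nov 17, 1923: 365 days.
Nov 17, 1923 → Nov 17, 1924: 366 days (Feb 29, 1924 is in that span).
Nov 17, 1924 → Nov 17, 1925: 365 days.
Nov 17, 1925 → Nov 17, 1926: 365 days.
Nov 17, 1926 → Nov 17, 1927: 365 days.
Nov 17, 1927 → Nov 17, 1928: 366 days (Feb 29, 1928 is in that span).
Nov 17, 1928 → Nov 17, 1929: 365 days.
Nov 17, 1929 → Nov 17, 1930: 365 days.
Nov 17, 1930 → Nov 17, 1931: 365 days.
Nov 17, 1931 → Dec 17, 1931: 30 days (November has 30).
Dec 17, 1931 → Dec 31, 1931: 14 days.
Total: 5888 days.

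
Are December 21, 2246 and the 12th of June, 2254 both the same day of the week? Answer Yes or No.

From Dec 21, 2246 to Jun 12, 2254 is 2730 days.
2730 mod 7 = 0, so they are the same weekday.
(Dec 21, 2246 is a Monday; Jun 12, 2254 is a Monday.)

Yes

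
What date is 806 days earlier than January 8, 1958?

−365 (one year) → Jan 8, 1957 (441 left).
−366 (one year; includes Feb 29, 1956) → Jan 8, 1956 (75 left).
−8 → Dec 31, 1955 (end of Dec, 31 days; 67 left).
−31 → Nov 30, 1955 (end of Nov, 30 days; 36 left).
−30 → Oct 31, 1955 (end of Oct, 31 days; 6 left).
−6 → Oct 25, 1955.

October 25, 1955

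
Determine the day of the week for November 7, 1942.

Doomsday rule: the anchor day for the 1900s is Wednesday. For year 42: 42÷12 = 3 r 6, and 6÷4 = 1, so 3+6+1 = 10.
Wednesday + 10 ≡ Saturday — that's 1942's doomsday.
In November the doomsday date is Nov 7.
Nov 7 is the doomsday itself: Saturday.

Saturday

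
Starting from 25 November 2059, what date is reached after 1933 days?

+366 (one year; includes Feb 29, 2060) → Nov 25, 2060 (1567 left).
+365 (one year) → Nov 25, 2061 (1202 left).
+365 (one year) → Nov 25, 2062 (837 left).
+365 (one year) → Nov 25, 2063 (472 left).
+366 (one year; includes Feb 29, 2064) → Nov 25, 2064 (106 left).
Nov has 30 days: +6 → Dec 1, 2064 (100 left).
Dec has 31 days: +31 → Jan 1, 2065 (69 left).
Jan has 31 days: +31 → Feb 1, 2065 (38 left).
Feb has 28 days: +28 → Mar 1, 2065 (10 left).
+10 → Mar 11, 2065.

March 11, 2065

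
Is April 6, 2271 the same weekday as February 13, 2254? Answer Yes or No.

From Feb 13, 2254 to Apr 6, 2271 is 6261 days.
6261 mod 7 = 3, so they are different weekdays.
(Feb 13, 2254 is a Monday; Apr 6, 2271 is a Thursday.)

No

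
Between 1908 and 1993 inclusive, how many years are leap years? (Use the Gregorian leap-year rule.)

22

Multiples of 4 in [1908,1993]: 22.
Of those, multiples of 100: 0 (not leap unless ÷400).
Multiples of 400: 0.
Leap years = 22 − 0 + 0 = 22.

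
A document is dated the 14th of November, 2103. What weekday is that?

Wednesday

Doomsday rule: the anchor day for the 2100s is Sunday. For year 03: 3÷12 = 0 r 3, and 3÷4 = 0, so 0+3+0 = 3.
Sunday + 3 ≡ Wednesday — that's 2103's doomsday.
In November the doomsday date is Nov 7.
Nov 14 is 7 days after Nov 7; 7 mod 7 = 0, so Wednesday + 0 = Wednesday.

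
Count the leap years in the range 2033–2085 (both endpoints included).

13

Multiples of 4 in [2033,2085]: 13.
Of those, multiples of 100: 0 (not leap unless ÷400).
Multiples of 400: 0.
Leap years = 13 − 0 + 0 = 13.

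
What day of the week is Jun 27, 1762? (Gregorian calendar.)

Sunday

Doomsday rule: the anchor day for the 1700s is Sunday. For year 62: 62÷12 = 5 r 2, and 2÷4 = 0, so 5+2+0 = 7.
Sunday + 7 ≡ Sunday — that's 1762's doomsday.
In June the doomsday date is Jun 6.
Jun 27 is 21 days after Jun 6; 21 mod 7 = 0, so Sunday + 0 = Sunday.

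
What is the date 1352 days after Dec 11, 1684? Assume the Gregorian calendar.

August 24, 1688

+365 (one year) → Dec 11, 1685 (987 left).
+365 (one year) → Dec 11, 1686 (622 left).
+365 (one year) → Dec 11, 1687 (257 left).
Dec has 31 days: +21 → Jan 1, 1688 (236 left).
Jan has 31 days: +31 → Feb 1, 1688 (205 left).
Feb has 29 days: +29 → Mar 1, 1688 (176 left).
Mar has 31 days: +31 → Apr 1, 1688 (145 left).
Apr has 30 days: +30 → May 1, 1688 (115 left).
May has 31 days: +31 → Jun 1, 1688 (84 left).
Jun has 30 days: +30 → Jul 1, 1688 (54 left).
Jul has 31 days: +31 → Aug 1, 1688 (23 left).
+23 → Aug 24, 1688.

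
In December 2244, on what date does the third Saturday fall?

December 21, 2244

December 1, 2244 is a Sunday.
The first Saturday is therefore December 7 (6 days later).
The third Saturday is 7 + 2×7 = December 21.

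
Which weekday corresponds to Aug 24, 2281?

Doomsday rule: the anchor day for the 2200s is Friday. For year 81: 81÷12 = 6 r 9, and 9÷4 = 2, so 6+9+2 = 17.
Friday + 17 ≡ Monday — that's 2281's doomsday.
In August the doomsday date is Aug 8.
Aug 24 is 16 days after Aug 8; 16 mod 7 = 2, so Monday + 2 = Wednesday.

Wednesday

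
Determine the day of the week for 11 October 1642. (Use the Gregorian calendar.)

Saturday

Doomsday rule: the anchor day for the 1600s is Tuesday. For year 42: 42÷12 = 3 r 6, and 6÷4 = 1, so 3+6+1 = 10.
Tuesday + 10 ≡ Friday — that's 1642's doomsday.
In October the doomsday date is Oct 10.
Oct 11 is 1 day after Oct 10; 1 mod 7 = 1, so Friday + 1 = Saturday.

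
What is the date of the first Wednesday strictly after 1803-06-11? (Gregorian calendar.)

Jun 11, 1803 is a Saturday.
From Saturday to the next Wednesday is 4 days.
Jun 11, 1803 + 4 = Jun 15, 1803.

June 15, 1803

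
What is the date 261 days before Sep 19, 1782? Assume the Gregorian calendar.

−19 → Aug 31, 1782 (end of Aug, 31 days; 242 left).
−31 → Jul 31, 1782 (end of Jul, 31 days; 211 left).
−31 → Jun 30, 1782 (end of Jun, 30 days; 180 left).
−30 → May 31, 1782 (end of May, 31 days; 150 left).
−31 → Apr 30, 1782 (end of Apr, 30 days; 119 left).
−30 → Mar 31, 1782 (end of Mar, 31 days; 89 left).
−31 → Feb 28, 1782 (end of Feb, 28 days; 58 left).
−28 → Jan 31, 1782 (end of Jan, 31 days; 30 left).
−30 → Jan 1, 1782.

January 1, 1782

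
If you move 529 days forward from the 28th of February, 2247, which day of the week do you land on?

Thursday

Feb 28, 2247 is a Sunday.
529 mod 7 = 4, so 529 days after a Sunday is Sunday + 4 = Thursday.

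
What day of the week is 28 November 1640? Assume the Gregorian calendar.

Doomsday rule: the anchor day for the 1600s is Tuesday. For year 40: 40÷12 = 3 r 4, and 4÷4 = 1, so 3+4+1 = 8.
Tuesday + 8 ≡ Wednesday — that's 1640's doomsday.
In November the doomsday date is Nov 7.
Nov 28 is 21 days after Nov 7; 21 mod 7 = 0, so Wednesday + 0 = Wednesday.

Wednesday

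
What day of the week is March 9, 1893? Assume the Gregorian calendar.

Thursday

Doomsday rule: the anchor day for the 1800s is Friday. For year 93: 93÷12 = 7 r 9, and 9÷4 = 2, so 7+9+2 = 18.
Friday + 18 ≡ Tuesday — that's 1893's doomsday.
In March the doomsday date is Mar 14.
Mar 9 is 5 days before Mar 14; 5 mod 7 = 5, so Tuesday − 5 = Thursday.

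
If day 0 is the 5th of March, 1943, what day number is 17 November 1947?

Mar 5, 1943 → Mar 5, 1944: 366 days (Feb 29, 1944 is in that span).
Mar 5, 1944 → Mar 5, 1945: 365 days.
Mar 5, 1945 → Mar 5, 1946: 365 days.
Mar 5, 1946 → Mar 5, 1947: 365 days.
Mar 5, 1947 → Apr 5, 1947: 31 days (March has 31).
Apr 5, 1947 → May 5, 1947: 30 days (April has 30).
May 5, 1947 → Jun 5, 1947: 31 days (May has 31).
Jun 5, 1947 → Jul 5, 1947: 30 days (June has 30).
Jul 5, 1947 → Aug 5, 1947: 31 days (July has 31).
Aug 5, 1947 → Sep 5, 1947: 31 days (August has 31).
Sep 5, 1947 → Oct 5, 1947: 30 days (September has 30).
Oct 5, 1947 → Nov 5, 1947: 31 days (October has 31).
Nov 5, 1947 → Nov 17, 1947: 12 days.
Total: 1718 days.

1718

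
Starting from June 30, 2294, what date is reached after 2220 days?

+365 (one year) → Jun 30, 2295 (1855 left).
+366 (one year; includes Feb 29, 2296) → Jun 30, 2296 (1489 left).
+365 (one year) → Jun 30, 2297 (1124 left).
+365 (one year) → Jun 30, 2298 (759 left).
+365 (one year) → Jun 30, 2299 (394 left).
Jun has 30 days: +1 → Jul 1, 2299 (393 left).
Jul has 31 days: +31 → Aug 1, 2299 (362 left).
Aug has 31 days: +31 → Sep 1, 2299 (331 left).
Sep has 30 days: +30 → Oct 1, 2299 (301 left).
Oct has 31 days: +31 → Nov 1, 2299 (270 left).
Nov has 30 days: +30 → Dec 1, 2299 (240 left).
Dec has 31 days: +31 → Jan 1, 2300 (209 left).
Jan has 31 days: +31 → Feb 1, 2300 (178 left).
Feb has 28 days: +28 → Mar 1, 2300 (150 left).
Mar has 31 days: +31 → Apr 1, 2300 (119 left).
Apr has 30 days: +30 → May 1, 2300 (89 left).
May has 31 days: +31 → Jun 1, 2300 (58 left).
Jun has 30 days: +30 → Jul 1, 2300 (28 left).
+28 → Jul 29, 2300.

July 29, 2300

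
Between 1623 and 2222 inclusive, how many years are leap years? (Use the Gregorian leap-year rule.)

145

Multiples of 4 in [1623,2222]: 150.
Of those, multiples of 100: 6 (not leap unless ÷400).
Multiples of 400: 1.
Leap years = 150 − 6 + 1 = 145.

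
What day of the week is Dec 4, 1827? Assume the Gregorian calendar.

Tuesday

Doomsday rule: the anchor day for the 1800s is Friday. For year 27: 27÷12 = 2 r 3, and 3÷4 = 0, so 2+3+0 = 5.
Friday + 5 ≡ Wednesday — that's 1827's doomsday.
In December the doomsday date is Dec 12.
Dec 4 is 8 days before Dec 12; 8 mod 7 = 1, so Wednesday − 1 = Tuesday.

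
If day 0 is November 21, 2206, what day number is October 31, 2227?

7649

Nov 21, 2206 → Nov 21, 2207: 365 days.
Nov 21, 2207 → Nov 21, 2208: 366 days (Feb 29, 2208 is in that span).
Nov 21, 2208 → Nov 21, 2209: 365 days.
Nov 21, 2209 → Nov 21, 2210: 365 days.
Nov 21, 2210 → Nov 21, 2211: 365 days.
Nov 21, 2211 → Nov 21, 2212: 366 days (Feb 29, 2212 is in that span).
Nov 21, 2212 → Nov 21, 2213: 365 days.
Nov 21, 2213 → Nov 21, 2214: 365 days.
Nov 21, 2214 → Nov 21, 2215: 365 days.
Nov 21, 2215 → Nov 21, 2216: 366 days (Feb 29, 2216 is in that span).
Nov 21, 2216 → Nov 21, 2217: 365 days.
Nov 21, 2217 → Nov 21, 2218: 365 days.
Nov 21, 2218 → Nov 21, 2219: 365 days.
Nov 21, 2219 → Nov 21, 2220: 366 days (Feb 29, 2220 is in that span).
Nov 21, 2220 → Nov 21, 2221: 365 days.
Nov 21, 2221 → Nov 21, 2222: 365 days.
Nov 21, 2222 → Nov 21, 2223: 365 days.
Nov 21, 2223 → Nov 21, 2224: 366 days (Feb 29, 2224 is in that span).
Nov 21, 2224 → Nov 21, 2225: 365 days.
Nov 21, 2225 → Nov 21, 2226: 365 days.
Nov 21, 2226 → Dec 21, 2226: 30 days (November has 30).
Dec 21, 2226 → Jan 21, 2227: 31 days (December has 31).
Jan 21, 2227 → Feb 21, 2227: 31 days (January has 31).
Feb 21, 2227 → Mar 21, 2227: 28 days (February has 28).
Mar 21, 2227 → Apr 21, 2227: 31 days (March has 31).
Apr 21, 2227 → May 21, 2227: 30 days (April has 30).
May 21, 2227 → Jun 21, 2227: 31 days (May has 31).
Jun 21, 2227 → Jul 21, 2227: 30 days (June has 30).
Jul 21, 2227 → Aug 21, 2227: 31 days (July has 31).
Aug 21, 2227 → Sep 21, 2227: 31 days (August has 31).
Sep 21, 2227 → Oct 21, 2227: 30 days (September has 30).
Oct 21, 2227 → Oct 31, 2227: 10 days.
Total: 7649 days.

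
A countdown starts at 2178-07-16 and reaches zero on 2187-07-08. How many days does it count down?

Jul 16, 2178 → Jul 16, 2179: 365 days.
Jul 16, 2179 → Jul 16, 2180: 366 days (Feb 29, 2180 is in that span).
Jul 16, 2180 → Jul 16, 2181: 365 days.
Jul 16, 2181 → Jul 16, 2182: 365 days.
Jul 16, 2182 → Jul 16, 2183: 365 days.
Jul 16, 2183 → Jul 16, 2184: 366 days (Feb 29, 2184 is in that span).
Jul 16, 2184 → Jul 16, 2185: 365 days.
Jul 16, 2185 → Jul 16, 2186: 365 days.
Jul 16, 2186 → Aug 16, 2186: 31 days (July has 31).
Aug 16, 2186 → Sep 16, 2186: 31 days (August has 31).
Sep 16, 2186 → Oct 16, 2186: 30 days (September has 30).
Oct 16, 2186 → Nov 16, 2186: 31 days (October has 31).
Nov 16, 2186 → Dec 16, 2186: 30 days (November has 30).
Dec 16, 2186 → Jan 16, 2187: 31 days (December has 31).
Jan 16, 2187 → Feb 16, 2187: 31 days (January has 31).
Feb 16, 2187 → Mar 16, 2187: 28 days (February has 28).
Mar 16, 2187 → Apr 16, 2187: 31 days (March has 31).
Apr 16, 2187 → May 16, 2187: 30 days (April has 30).
May 16, 2187 → Jun 16, 2187: 31 days (May has 31).
Jun 16, 2187 → Jul 8, 2187: 22 days.
Total: 3279 days.

3279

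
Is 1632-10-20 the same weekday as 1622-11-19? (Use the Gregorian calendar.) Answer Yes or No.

No

From Nov 19, 1622 to Oct 20, 1632 is 3623 days.
3623 mod 7 = 4, so they are different weekdays.
(Nov 19, 1622 is a Saturday; Oct 20, 1632 is a Wednesday.)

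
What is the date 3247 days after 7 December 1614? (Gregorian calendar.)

+365 (one year) → Dec 7, 1615 (2882 left).
+366 (one year; includes Feb 29, 1616) → Dec 7, 1616 (2516 left).
+365 (one year) → Dec 7, 1617 (2151 left).
+365 (one year) → Dec 7, 1618 (1786 left).
+365 (one year) → Dec 7, 1619 (1421 left).
+366 (one year; includes Feb 29, 1620) → Dec 7, 1620 (1055 left).
+365 (one year) → Dec 7, 1621 (690 left).
+365 (one year) → Dec 7, 1622 (325 left).
Dec has 31 days: +25 → Jan 1, 1623 (300 left).
Jan has 31 days: +31 → Feb 1, 1623 (269 left).
Feb has 28 days: +28 → Mar 1, 1623 (241 left).
Mar has 31 days: +31 → Apr 1, 1623 (210 left).
Apr has 30 days: +30 → May 1, 1623 (180 left).
May has 31 days: +31 → Jun 1, 1623 (149 left).
Jun has 30 days: +30 → Jul 1, 1623 (119 left).
Jul has 31 days: +31 → Aug 1, 1623 (88 left).
Aug has 31 days: +31 → Sep 1, 1623 (57 left).
Sep has 30 days: +30 → Oct 1, 1623 (27 left).
+27 → Oct 28, 1623.

October 28, 1623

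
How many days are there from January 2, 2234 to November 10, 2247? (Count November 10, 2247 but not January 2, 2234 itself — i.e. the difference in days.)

5060

Jan 2, 2234 → Jan 2, 2235: 365 days.
Jan 2, 2235 → Jan 2, 2236: 365 days.
Jan 2, 2236 → Jan 2, 2237: 366 days (Feb 29, 2236 is in that span).
Jan 2, 2237 → Jan 2, 2238: 365 days.
Jan 2, 2238 → Jan 2, 2239: 365 days.
Jan 2, 2239 → Jan 2, 2240: 365 days.
Jan 2, 2240 → Jan 2, 2241: 366 days (Feb 29, 2240 is in that span).
Jan 2, 2241 → Jan 2, 2242: 365 days.
Jan 2, 2242 → Jan 2, 2243: 365 days.
Jan 2, 2243 → Jan 2, 2244: 365 days.
Jan 2, 2244 → Jan 2, 2245: 366 days (Feb 29, 2244 is in that span).
Jan 2, 2245 → Jan 2, 2246: 365 days.
Jan 2, 2246 → Jan 2, 2247: 365 days.
Jan 2, 2247 → Feb 2, 2247: 31 days (January has 31).
Feb 2, 2247 → Mar 2, 2247: 28 days (February has 28).
Mar 2, 2247 → Apr 2, 2247: 31 days (March has 31).
Apr 2, 2247 → May 2, 2247: 30 days (April has 30).
May 2, 2247 → Jun 2, 2247: 31 days (May has 31).
Jun 2, 2247 → Jul 2, 2247: 30 days (June has 30).
Jul 2, 2247 → Aug 2, 2247: 31 days (July has 31).
Aug 2, 2247 → Sep 2, 2247: 31 days (August has 31).
Sep 2, 2247 → Oct 2, 2247: 30 days (September has 30).
Oct 2, 2247 → Nov 2, 2247: 31 days (October has 31).
Nov 2, 2247 → Nov 10, 2247: 8 days.
Total: 5060 days.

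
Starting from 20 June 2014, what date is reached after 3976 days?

+365 (one year) → Jun 20, 2015 (3611 left).
+366 (one year; includes Feb 29, 2016) → Jun 20, 2016 (3245 left).
+365 (one year) → Jun 20, 2017 (2880 left).
+365 (one year) → Jun 20, 2018 (2515 left).
+365 (one year) → Jun 20, 2019 (2150 left).
+366 (one year; includes Feb 29, 2020) → Jun 20, 2020 (1784 left).
+365 (one year) → Jun 20, 2021 (1419 left).
+365 (one year) → Jun 20, 2022 (1054 left).
+365 (one year) → Jun 20, 2023 (689 left).
+366 (one year; includes Feb 29, 2024) → Jun 20, 2024 (323 left).
Jun has 30 days: +11 → Jul 1, 2024 (312 left).
Jul has 31 days: +31 → Aug 1, 2024 (281 left).
Aug has 31 days: +31 → Sep 1, 2024 (250 left).
Sep has 30 days: +30 → Oct 1, 2024 (220 left).
Oct has 31 days: +31 → Nov 1, 2024 (189 left).
Nov has 30 days: +30 → Dec 1, 2024 (159 left).
Dec has 31 days: +31 → Jan 1, 2025 (128 left).
Jan has 31 days: +31 → Feb 1, 2025 (97 left).
Feb has 28 days: +28 → Mar 1, 2025 (69 left).
Mar has 31 days: +31 → Apr 1, 2025 (38 left).
Apr has 30 days: +30 → May 1, 2025 (8 left).
+8 → May 9, 2025.

May 9, 2025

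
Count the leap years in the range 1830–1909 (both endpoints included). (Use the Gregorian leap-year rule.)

19

Multiples of 4 in [1830,1909]: 20.
Of those, multiples of 100: 1 (not leap unless ÷400).
Multiples of 400: 0.
Leap years = 20 − 1 + 0 = 19.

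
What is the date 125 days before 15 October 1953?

−15 → Sep 30, 1953 (end of Sep, 30 days; 110 left).
−30 → Aug 31, 1953 (end of Aug, 31 days; 80 left).
−31 → Jul 31, 1953 (end of Jul, 31 days; 49 left).
−31 → Jun 30, 1953 (end of Jun, 30 days; 18 left).
−18 → Jun 12, 1953.

June 12, 1953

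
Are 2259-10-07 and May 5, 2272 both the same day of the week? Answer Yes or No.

From Oct 7, 2259 to May 5, 2272 is 4594 days.
4594 mod 7 = 2, so they are different weekdays.
(Oct 7, 2259 is a Friday; May 5, 2272 is a Sunday.)

No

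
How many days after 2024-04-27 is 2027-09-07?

1228

Apr 27, 2024 → Apr 27, 2025: 365 days.
Apr 27, 2025 → Apr 27, 2026: 365 days.
Apr 27, 2026 → Apr 27, 2027: 365 days.
Apr 27, 2027 → May 27, 2027: 30 days (April has 30).
May 27, 2027 → Jun 27, 2027: 31 days (May has 31).
Jun 27, 2027 → Jul 27, 2027: 30 days (June has 30).
Jul 27, 2027 → Aug 27, 2027: 31 days (July has 31).
Aug 27, 2027 → Sep 7, 2027: 11 days.
Total: 1228 days.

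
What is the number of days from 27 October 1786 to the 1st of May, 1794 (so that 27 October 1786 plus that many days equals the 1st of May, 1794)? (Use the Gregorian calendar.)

2743

Oct 27, 1786 → Oct 27, 1787: 365 days.
Oct 27, 1787 → Oct 27, 1788: 366 days (Feb 29, 1788 is in that span).
Oct 27, 1788 → Oct 27, 1789: 365 days.
Oct 27, 1789 → Oct 27, 1790: 365 days.
Oct 27, 1790 → Oct 27, 1791: 365 days.
Oct 27, 1791 → Oct 27, 1792: 366 days (Feb 29, 1792 is in that span).
Oct 27, 1792 → Oct 27, 1793: 365 days.
Oct 27, 1793 → Nov 27, 1793: 31 days (October has 31).
Nov 27, 1793 → Dec 27, 1793: 30 days (November has 30).
Dec 27, 1793 → Jan 27, 1794: 31 days (December has 31).
Jan 27, 1794 → Feb 27, 1794: 31 days (January has 31).
Feb 27, 1794 → Mar 27, 1794: 28 days (February has 28).
Mar 27, 1794 → Apr 27, 1794: 31 days (March has 31).
Apr 27, 1794 → May 1, 1794: 4 days.
Total: 2743 days.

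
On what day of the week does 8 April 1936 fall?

Wednesday

January 1, 1936 is a Wednesday.
Jan 1, 1936 → Feb 1, 1936: 31 days (January has 31).
Feb 1, 1936 → Mar 1, 1936: 29 days (February has 29).
Mar 1, 1936 → Apr 1, 1936: 31 days (March has 31).
Apr 1, 1936 → Apr 8, 1936: 7 days.
Total: 98 days.
98 mod 7 = 0, so Wednesday + 0 = Wednesday.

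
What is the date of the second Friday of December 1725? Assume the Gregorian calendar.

December 1, 1725 is a Saturday.
The first Friday is therefore December 7 (6 days later).
The second Friday is 7 + 1×7 = December 14.

December 14, 1725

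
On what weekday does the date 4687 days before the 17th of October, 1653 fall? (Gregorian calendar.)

Monday

Oct 17, 1653 is a Friday.
4687 mod 7 = 4, so 4687 days before a Friday is Friday − 4 = Monday.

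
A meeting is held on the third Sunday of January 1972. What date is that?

January 16, 1972

January 1, 1972 is a Saturday.
The first Sunday is therefore January 2 (1 days later).
The third Sunday is 2 + 2×7 = January 16.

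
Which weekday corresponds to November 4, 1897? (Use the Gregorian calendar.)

Doomsday rule: the anchor day for the 1800s is Friday. For year 97: 97÷12 = 8 r 1, and 1÷4 = 0, so 8+1+0 = 9.
Friday + 9 ≡ Sunday — that's 1897's doomsday.
In November the doomsday date is Nov 7.
Nov 4 is 3 days before Nov 7; 3 mod 7 = 3, so Sunday − 3 = Thursday.

Thursday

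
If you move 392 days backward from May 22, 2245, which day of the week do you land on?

Thursday

First find the weekday of May 22, 2245. Doomsday rule: the anchor day for the 2200s is Friday. For year 45: 45÷12 = 3 r 9, and 9÷4 = 2, so 3+9+2 = 14.
Friday + 14 ≡ Friday — that's 2245's doomsday.
In May the doomsday date is May 9.
May 22 is 13 days after May 9; 13 mod 7 = 6, so Friday + 6 = Thursday.
392 mod 7 = 0, so 392 days before a Thursday is Thursday − 0 = Thursday.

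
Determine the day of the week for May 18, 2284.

Doomsday rule: the anchor day for the 2200s is Friday. For year 84: 84÷12 = 7 r 0, and 0÷4 = 0, so 7+0+0 = 7.
Friday + 7 ≡ Friday — that's 2284's doomsday.
In May the doomsday date is May 9.
May 18 is 9 days after May 9; 9 mod 7 = 2, so Friday + 2 = Sunday.

Sunday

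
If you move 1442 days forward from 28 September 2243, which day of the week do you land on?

Thursday

First find the weekday of Sep 28, 2243. Doomsday rule: the anchor day for the 2200s is Friday. For year 43: 43÷12 = 3 r 7, and 7÷4 = 1, so 3+7+1 = 11.
Friday + 11 ≡ Tuesday — that's 2243's doomsday.
In September the doomsday date is Sep 5.
Sep 28 is 23 days after Sep 5; 23 mod 7 = 2, so Tuesday + 2 = Thursday.
1442 mod 7 = 0, so 1442 days after a Thursday is Thursday + 0 = Thursday.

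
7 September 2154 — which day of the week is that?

Saturday

Doomsday rule: the anchor day for the 2100s is Sunday. For year 54: 54÷12 = 4 r 6, and 6÷4 = 1, so 4+6+1 = 11.
Sunday + 11 ≡ Thursday — that's 2154's doomsday.
In September the doomsday date is Sep 5.
Sep 7 is 2 days after Sep 5; 2 mod 7 = 2, so Thursday + 2 = Saturday.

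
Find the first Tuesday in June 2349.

June 7, 2349

June 1, 2349 is a Wednesday.
The first Tuesday is therefore June 7 (6 days later).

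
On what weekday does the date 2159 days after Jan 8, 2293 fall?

Wednesday

First find the weekday of Jan 8, 2293. Doomsday rule: the anchor day for the 2200s is Friday. For year 93: 93÷12 = 7 r 9, and 9÷4 = 2, so 7+9+2 = 18.
Friday + 18 ≡ Tuesday — that's 2293's doomsday.
In January the doomsday date is Jan 3 (2293 is not a leap year).
Jan 8 is 5 days after Jan 3; 5 mod 7 = 5, so Tuesday + 5 = Sunday.
2159 mod 7 = 3, so 2159 days after a Sunday is Sunday + 3 = Wednesday.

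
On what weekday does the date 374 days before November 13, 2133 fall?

Nov 13, 2133 is a Friday.
374 mod 7 = 3, so 374 days before a Friday is Friday − 3 = Tuesday.

Tuesday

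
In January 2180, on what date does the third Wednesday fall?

January 19, 2180

January 1, 2180 is a Saturday.
The first Wednesday is therefore January 5 (4 days later).
The third Wednesday is 5 + 2×7 = January 19.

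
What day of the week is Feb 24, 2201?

Tuesday

Doomsday rule: the anchor day for the 2200s is Friday. For year 01: 1÷12 = 0 r 1, and 1÷4 = 0, so 0+1+0 = 1.
Friday + 1 ≡ Saturday — that's 2201's doomsday.
In February the doomsday date is Feb 28 (2201 is not a leap year).
Feb 24 is 4 days before Feb 28; 4 mod 7 = 4, so Saturday − 4 = Tuesday.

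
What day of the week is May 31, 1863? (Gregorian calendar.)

Doomsday rule: the anchor day for the 1800s is Friday. For year 63: 63÷12 = 5 r 3, and 3÷4 = 0, so 5+3+0 = 8.
Friday + 8 ≡ Saturday — that's 1863's doomsday.
In May the doomsday date is May 9.
May 31 is 22 days after May 9; 22 mod 7 = 1, so Saturday + 1 = Sunday.

Sunday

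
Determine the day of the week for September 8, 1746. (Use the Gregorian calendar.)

Thursday

Doomsday rule: the anchor day for the 1700s is Sunday. For year 46: 46÷12 = 3 r 10, and 10÷4 = 2, so 3+10+2 = 15.
Sunday + 15 ≡ Monday — that's 1746's doomsday.
In September the doomsday date is Sep 5.
Sep 8 is 3 days after Sep 5; 3 mod 7 = 3, so Monday + 3 = Thursday.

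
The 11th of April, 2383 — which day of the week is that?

Doomsday rule: the anchor day for the 2300s is Wednesday. For year 83: 83÷12 = 6 r 11, and 11÷4 = 2, so 6+11+2 = 19.
Wednesday + 19 ≡ Monday — that's 2383's doomsday.
In April the doomsday date is Apr 4.
Apr 11 is 7 days after Apr 4; 7 mod 7 = 0, so Monday + 0 = Monday.

Monday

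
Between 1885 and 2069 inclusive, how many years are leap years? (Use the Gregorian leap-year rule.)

45

Multiples of 4 in [1885,2069]: 46.
Of those, multiples of 100: 2 (not leap unless ÷400).
Multiples of 400: 1.
Leap years = 46 − 2 + 1 = 45.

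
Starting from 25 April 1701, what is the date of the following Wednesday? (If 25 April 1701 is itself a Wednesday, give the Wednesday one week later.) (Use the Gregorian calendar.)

Apr 25, 1701 is a Monday.
From Monday to the next Wednesday is 2 days.
Apr 25, 1701 + 2 = Apr 27, 1701.

April 27, 1701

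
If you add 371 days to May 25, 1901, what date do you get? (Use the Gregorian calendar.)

May 31, 1902

May has 31 days: +7 → Jun 1, 1901 (364 left).
Jun has 30 days: +30 → Jul 1, 1901 (334 left).
Jul has 31 days: +31 → Aug 1, 1901 (303 left).
Aug has 31 days: +31 → Sep 1, 1901 (272 left).
Sep has 30 days: +30 → Oct 1, 1901 (242 left).
Oct has 31 days: +31 → Nov 1, 1901 (211 left).
Nov has 30 days: +30 → Dec 1, 1901 (181 left).
Dec has 31 days: +31 → Jan 1, 1902 (150 left).
Jan has 31 days: +31 → Feb 1, 1902 (119 left).
Feb has 28 days: +28 → Mar 1, 1902 (91 left).
Mar has 31 days: +31 → Apr 1, 1902 (60 left).
Apr has 30 days: +30 → May 1, 1902 (30 left).
+30 → May 31, 1902.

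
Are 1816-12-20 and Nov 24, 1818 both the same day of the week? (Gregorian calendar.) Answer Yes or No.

No

From Dec 20, 1816 to Nov 24, 1818 is 704 days.
704 mod 7 = 4, so they are different weekdays.
(Dec 20, 1816 is a Friday; Nov 24, 1818 is a Tuesday.)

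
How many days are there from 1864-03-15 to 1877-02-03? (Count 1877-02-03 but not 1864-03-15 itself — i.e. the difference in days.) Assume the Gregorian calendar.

4708

Mar 15, 1864 → Mar 15, 1865: 365 days.
Mar 15, 1865 → Mar 15, 1866: 365 days.
Mar 15, 1866 → Mar 15, 1867: 365 days.
Mar 15, 1867 → Mar 15, 1868: 366 days (Feb 29, 1868 is in that span).
Mar 15, 1868 → Mar 15, 1869: 365 days.
Mar 15, 1869 → Mar 15, 1870: 365 days.
Mar 15, 1870 → Mar 15, 1871: 365 days.
Mar 15, 1871 → Mar 15, 1872: 366 days (Feb 29, 1872 is in that span).
Mar 15, 1872 → Mar 15, 1873: 365 days.
Mar 15, 1873 → Mar 15, 1874: 365 days.
Mar 15, 1874 → Mar 15, 1875: 365 days.
Mar 15, 1875 → Mar 15, 1876: 366 days (Feb 29, 1876 is in that span).
Mar 15, 1876 → Apr 15, 1876: 31 days (March has 31).
Apr 15, 1876 → May 15, 1876: 30 days (April has 30).
May 15, 1876 → Jun 15, 1876: 31 days (May has 31).
Jun 15, 1876 → Jul 15, 1876: 30 days (June has 30).
Jul 15, 1876 → Aug 15, 1876: 31 days (July has 31).
Aug 15, 1876 → Sep 15, 1876: 31 days (August has 31).
Sep 15, 1876 → Oct 15, 1876: 30 days (September has 30).
Oct 15, 1876 → Nov 15, 1876: 31 days (October has 31).
Nov 15, 1876 → Dec 15, 1876: 30 days (November has 30).
Dec 15, 1876 → Jan 15, 1877: 31 days (December has 31).
Jan 15, 1877 → Feb 3, 1877: 19 days.
Total: 4708 days.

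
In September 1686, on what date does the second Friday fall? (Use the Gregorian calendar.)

September 1, 1686 is a Sunday.
The first Friday is therefore September 6 (5 days later).
The second Friday is 6 + 1×7 = September 13.

September 13, 1686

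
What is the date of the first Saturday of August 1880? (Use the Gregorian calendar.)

August 1, 1880 is a Sunday.
The first Saturday is therefore August 7 (6 days later).

August 7, 1880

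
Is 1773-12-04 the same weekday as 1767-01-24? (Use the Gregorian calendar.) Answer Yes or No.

Yes

From Jan 24, 1767 to Dec 4, 1773 is 2506 days.
2506 mod 7 = 0, so they are the same weekday.
(Jan 24, 1767 is a Saturday; Dec 4, 1773 is a Saturday.)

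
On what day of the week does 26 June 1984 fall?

Doomsday rule: the anchor day for the 1900s is Wednesday. For year 84: 84÷12 = 7 r 0, and 0÷4 = 0, so 7+0+0 = 7.
Wednesday + 7 ≡ Wednesday — that's 1984's doomsday.
In June the doomsday date is Jun 6.
Jun 26 is 20 days after Jun 6; 20 mod 7 = 6, so Wednesday + 6 = Tuesday.

Tuesday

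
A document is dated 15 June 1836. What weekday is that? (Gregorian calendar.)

Doomsday rule: the anchor day for the 1800s is Friday. For year 36: 36÷12 = 3 r 0, and 0÷4 = 0, so 3+0+0 = 3.
Friday + 3 ≡ Monday — that's 1836's doomsday.
In June the doomsday date is Jun 6.
Jun 15 is 9 days after Jun 6; 9 mod 7 = 2, so Monday + 2 = Wednesday.

Wednesday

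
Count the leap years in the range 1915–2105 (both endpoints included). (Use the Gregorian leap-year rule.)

Multiples of 4 in [1915,2105]: 48.
Of those, multiples of 100: 2 (not leap unless ÷400).
Multiples of 400: 1.
Leap years = 48 − 2 + 1 = 47.

47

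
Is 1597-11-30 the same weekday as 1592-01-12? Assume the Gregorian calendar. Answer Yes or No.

Yes

From Jan 12, 1592 to Nov 30, 1597 is 2149 days.
2149 mod 7 = 0, so they are the same weekday.
(Jan 12, 1592 is a Sunday; Nov 30, 1597 is a Sunday.)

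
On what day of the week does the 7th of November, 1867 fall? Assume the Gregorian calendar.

Thursday

Doomsday rule: the anchor day for the 1800s is Friday. For year 67: 67÷12 = 5 r 7, and 7÷4 = 1, so 5+7+1 = 13.
Friday + 13 ≡ Thursday — that's 1867's doomsday.
In November the doomsday date is Nov 7.
Nov 7 is the doomsday itself: Thursday.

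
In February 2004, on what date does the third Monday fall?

February 1, 2004 is a Sunday.
The first Monday is therefore February 2 (1 days later).
The third Monday is 2 + 2×7 = February 16.

February 16, 2004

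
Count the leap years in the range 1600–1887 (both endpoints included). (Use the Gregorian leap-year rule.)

Multiples of 4 in [1600,1887]: 72.
Of those, multiples of 100: 3 (not leap unless ÷400).
Multiples of 400: 1.
Leap years = 72 − 3 + 1 = 70.

70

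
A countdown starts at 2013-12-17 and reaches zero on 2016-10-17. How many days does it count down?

1035

Dec 17, 2013 → Dec 17, 2014: 365 days.
Dec 17, 2014 → Dec 17, 2015: 365 days.
Dec 17, 2015 → Jan 17, 2016: 31 days (December has 31).
Jan 17, 2016 → Feb 17, 2016: 31 days (January has 31).
Feb 17, 2016 → Mar 17, 2016: 29 days (February has 29).
Mar 17, 2016 → Apr 17, 2016: 31 days (March has 31).
Apr 17, 2016 → May 17, 2016: 30 days (April has 30).
May 17, 2016 → Jun 17, 2016: 31 days (May has 31).
Jun 17, 2016 → Jul 17, 2016: 30 days (June has 30).
Jul 17, 2016 → Aug 17, 2016: 31 days (July has 31).
Aug 17, 2016 → Sep 17, 2016: 31 days (August has 31).
Sep 17, 2016 → Oct 17, 2016: 30 days.
Total: 1035 days.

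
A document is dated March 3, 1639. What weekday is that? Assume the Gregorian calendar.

Thursday

Doomsday rule: the anchor day for the 1600s is Tuesday. For year 39: 39÷12 = 3 r 3, and 3÷4 = 0, so 3+3+0 = 6.
Tuesday + 6 ≡ Monday — that's 1639's doomsday.
In March the doomsday date is Mar 14.
Mar 3 is 11 days before Mar 14; 11 mod 7 = 4, so Monday − 4 = Thursday.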